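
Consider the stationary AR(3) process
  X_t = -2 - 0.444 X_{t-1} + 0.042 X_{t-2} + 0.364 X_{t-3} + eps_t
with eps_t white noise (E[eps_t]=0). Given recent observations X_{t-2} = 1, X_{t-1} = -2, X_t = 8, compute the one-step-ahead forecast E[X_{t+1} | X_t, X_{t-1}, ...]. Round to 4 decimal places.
E[X_{t+1} \mid \mathcal F_t] = -5.2720

For an AR(p) model X_t = c + sum_i phi_i X_{t-i} + eps_t, the
one-step-ahead conditional mean is
  E[X_{t+1} | X_t, ...] = c + sum_i phi_i X_{t+1-i}.
Substitute known values:
  E[X_{t+1} | ...] = -2 + (-0.444) * (8) + (0.042) * (-2) + (0.364) * (1)
                   = -5.2720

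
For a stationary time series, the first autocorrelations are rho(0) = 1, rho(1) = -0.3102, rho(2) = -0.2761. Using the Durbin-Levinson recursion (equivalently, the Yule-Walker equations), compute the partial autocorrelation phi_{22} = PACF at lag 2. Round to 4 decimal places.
\phi_{22} = -0.4120

The PACF at lag k is phi_{kk}, the last component of the solution
to the Yule-Walker system G_k phi = r_k where
  (G_k)_{ij} = rho(|i - j|), (r_k)_i = rho(i), i,j = 1..k.
Equivalently, Durbin-Levinson gives phi_{kk} iteratively:
  phi_{11} = rho(1)
  phi_{kk} = [rho(k) - sum_{j=1..k-1} phi_{k-1,j} rho(k-j)]
            / [1 - sum_{j=1..k-1} phi_{k-1,j} rho(j)],
  phi_{k,j} = phi_{k-1,j} - phi_{kk} phi_{k-1,k-j},  j = 1..k-1.
Step k = 1:
  phi_11 = rho(1) = -0.3102.
Step k = 2:
  phi_22 = [rho(2) - phi_11 rho(1)] / [1 - phi_11 rho(1)] = [-0.2761 - (-0.3102)(-0.3102)] / [1 - (-0.3102)(-0.3102)]
         = -0.37232404 / 0.90377596 = -0.412.
Therefore phi_{22} = -0.4120.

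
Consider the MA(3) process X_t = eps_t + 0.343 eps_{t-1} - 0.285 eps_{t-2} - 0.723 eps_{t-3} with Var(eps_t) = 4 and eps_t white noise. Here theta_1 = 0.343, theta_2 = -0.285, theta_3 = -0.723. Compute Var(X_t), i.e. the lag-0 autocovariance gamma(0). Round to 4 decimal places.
\gamma(0) = 6.8864

For an MA(q) process X_t = eps_t + sum_i theta_i eps_{t-i} with
Var(eps_t) = sigma^2, the variance is
  gamma(0) = sigma^2 * (1 + sum_i theta_i^2).
  sum_i theta_i^2 = (0.343)^2 + (-0.285)^2 + (-0.723)^2 = 0.117649 + 0.081225 + 0.522729 = 0.721603.
  gamma(0) = 4 * (1 + 0.721603) = 4 * 1.721603 = 6.886412, which rounds to 6.8864.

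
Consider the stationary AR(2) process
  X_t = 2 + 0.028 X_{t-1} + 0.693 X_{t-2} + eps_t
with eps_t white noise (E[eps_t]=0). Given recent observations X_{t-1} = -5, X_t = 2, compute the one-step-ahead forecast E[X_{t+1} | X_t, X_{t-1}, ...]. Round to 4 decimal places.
E[X_{t+1} \mid \mathcal F_t] = -1.4090

For an AR(p) model X_t = c + sum_i phi_i X_{t-i} + eps_t, the
one-step-ahead conditional mean is
  E[X_{t+1} | X_t, ...] = c + sum_i phi_i X_{t+1-i}.
Substitute known values:
  E[X_{t+1} | ...] = 2 + (0.028) * (2) + (0.693) * (-5)
                   = -1.4090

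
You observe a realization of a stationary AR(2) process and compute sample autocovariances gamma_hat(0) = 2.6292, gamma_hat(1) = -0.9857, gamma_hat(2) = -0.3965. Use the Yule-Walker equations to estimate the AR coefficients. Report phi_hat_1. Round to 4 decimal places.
\hat\phi_{1} = -0.5020

The Yule-Walker equations for an AR(p) process read, in matrix form,
  Gamma_p phi = r_p,   with   (Gamma_p)_{ij} = gamma(|i - j|),
                       (r_p)_i = gamma(i),   i,j = 1..p.
Substitute the sample gammas (Toeplitz matrix and right-hand side of size 2):
  Gamma_p = [[2.6292, -0.9857], [-0.9857, 2.6292]]
  r_p     = [-0.9857, -0.3965]
Written out:
  2.6292 phi_1 - 0.9857 phi_2 = -0.9857
  -0.9857 phi_1 + 2.6292 phi_2 = -0.3965
Solve by Cramer's rule:
  det = gamma(0)^2 - gamma(1)^2 = (2.6292)^2 - (-0.9857)^2 = 6.91269264 - 0.97160449 = 5.94108815
  phi_hat_1 = [gamma(1) gamma(0) - gamma(1) gamma(2)] / det = [(-0.9857)(2.6292) - (-0.9857)(-0.3965)] / 5.94108815 = -2.98243249 / 5.94108815 = -0.502
  phi_hat_2 = [gamma(0) gamma(2) - gamma(1)^2] / det = [(2.6292)(-0.3965) - (-0.9857)^2] / 5.94108815 = -2.01408229 / 5.94108815 = -0.339
So phi_hat = [-0.5020, -0.3390].
Therefore phi_hat_1 = -0.5020.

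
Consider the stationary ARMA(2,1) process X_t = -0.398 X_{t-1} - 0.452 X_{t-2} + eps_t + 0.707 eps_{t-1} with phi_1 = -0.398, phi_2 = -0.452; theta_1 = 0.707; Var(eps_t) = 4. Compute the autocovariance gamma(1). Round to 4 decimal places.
\gamma(1) = 0.2905

Multiply the model equation by X_{t-k} and take expectations. With theta_0 = psi_0 = 1 and psi_j the MA(infinity) weights, this gives
  gamma(k) - sum_i phi_i gamma(k-i) = c_k,
  c_k = sigma^2 * sum_{j=k..q} theta_j psi_{j-k}   (c_k = 0 for k > q),
using gamma(-m) = gamma(m).
psi-weights needed (psi_j = theta_j + sum_i phi_i psi_{j-i}):
  psi_1 = theta_1 + phi_1 = 0.707 + (-0.398) = 0.309
Right-hand sides:
  c_0 = sigma^2 (1 + theta_1 psi_1) = 4 * (1 + (0.707)(0.309)) = 4 * 1.218463 = 4.873852
  c_1 = sigma^2 theta_1 = 4 * (0.707) = 2.828
  c_2 = 0
Equations for k = 0, 1, 2 (AR order 2, c_2 = 0):
  (E0) gamma(0) = phi_1 gamma(1) + phi_2 gamma(2) + c_0
  (E1) gamma(1) = phi_1 gamma(0) + phi_2 gamma(1) + c_1
  (E2) gamma(2) = phi_1 gamma(1) + phi_2 gamma(0)
From (E1): gamma(1) = A gamma(0) + B with
  A = phi_1 / (1 - phi_2) = -0.398 / 1.452 = -0.274105,   B = c_1 / (1 - phi_2) = 2.828 / 1.452 = 1.947658.
Insert (E2) into (E0): gamma(0) (1 - phi_2^2) = phi_1 (1 + phi_2) gamma(1) + c_0.
  phi_1 (1 + phi_2) = (-0.398)(0.548) = -0.218104,   1 - phi_2^2 = 0.795696.
Replace gamma(1) by A gamma(0) + B and collect gamma(0):
  gamma(0) [0.795696 - (-0.218104)(-0.274105)] = (-0.218104)(1.947658) + 4.873852
  gamma(0) * 0.735913 = 4.44906
  gamma(0) = 4.44906 / 0.735913 = 6.045636.
  gamma(1) = A gamma(0) + B = (-0.274105)(6.045636) + (1.947658) = 0.290521.
Therefore gamma(1) = 0.2905 (to 4 decimal places).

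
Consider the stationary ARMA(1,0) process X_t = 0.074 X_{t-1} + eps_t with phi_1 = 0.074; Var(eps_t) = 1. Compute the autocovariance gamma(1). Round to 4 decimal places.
\gamma(1) = 0.0744

Multiply the model equation by X_{t-k} and take expectations. With theta_0 = psi_0 = 1 and psi_j the MA(infinity) weights, this gives
  gamma(k) - sum_i phi_i gamma(k-i) = c_k,
  c_k = sigma^2 * sum_{j=k..q} theta_j psi_{j-k}   (c_k = 0 for k > q),
using gamma(-m) = gamma(m).
Pure AR (q = 0): c_0 = sigma^2 = 1, c_k = 0 for k >= 1.
Equations for k = 0 and k = 1 (AR order 1):
  gamma(0) = phi_1 gamma(1) + c_0
  gamma(1) = phi_1 gamma(0) + c_1
Substituting the second into the first: gamma(0) (1 - phi_1^2) = c_0 + phi_1 c_1, so
  gamma(0) = c_0 / (1 - phi_1^2) = 1 / (1 - (0.074)^2) = 1 / 0.994524 = 1.005506.
  gamma(1) = phi_1 gamma(0) = (0.074)(1.005506) = 0.074407.
Therefore gamma(1) = 0.0744 (to 4 decimal places).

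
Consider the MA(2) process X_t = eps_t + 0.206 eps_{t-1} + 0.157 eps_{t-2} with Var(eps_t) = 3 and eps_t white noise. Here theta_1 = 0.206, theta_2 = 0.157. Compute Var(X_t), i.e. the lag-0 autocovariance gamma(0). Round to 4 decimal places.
\gamma(0) = 3.2013

For an MA(q) process X_t = eps_t + sum_i theta_i eps_{t-i} with
Var(eps_t) = sigma^2, the variance is
  gamma(0) = sigma^2 * (1 + sum_i theta_i^2).
  sum_i theta_i^2 = (0.206)^2 + (0.157)^2 = 0.042436 + 0.024649 = 0.067085.
  gamma(0) = 3 * (1 + 0.067085) = 3 * 1.067085 = 3.201255, which rounds to 3.2013.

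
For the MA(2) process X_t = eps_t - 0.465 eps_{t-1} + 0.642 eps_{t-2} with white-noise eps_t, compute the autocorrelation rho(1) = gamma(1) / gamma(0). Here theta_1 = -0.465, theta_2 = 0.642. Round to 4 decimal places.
\rho(1) = -0.4689

For an MA(q) process with theta_0 = 1, the autocovariance is
  gamma(k) = sigma^2 * sum_{i=0..q-k} theta_i * theta_{i+k},
and rho(k) = gamma(k) / gamma(0). Sigma^2 cancels.
  numerator   = (1)*(-0.465) + (-0.465)*(0.642) = -0.76353.
  denominator = (1)^2 + (-0.465)^2 + (0.642)^2 = 1.628389.
  rho(1) = -0.76353 / 1.628389 = -0.4689.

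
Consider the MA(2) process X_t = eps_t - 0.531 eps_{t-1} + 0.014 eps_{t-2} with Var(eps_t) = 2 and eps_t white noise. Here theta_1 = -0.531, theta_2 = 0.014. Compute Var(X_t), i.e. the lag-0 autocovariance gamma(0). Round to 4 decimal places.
\gamma(0) = 2.5643

For an MA(q) process X_t = eps_t + sum_i theta_i eps_{t-i} with
Var(eps_t) = sigma^2, the variance is
  gamma(0) = sigma^2 * (1 + sum_i theta_i^2).
  sum_i theta_i^2 = (-0.531)^2 + (0.014)^2 = 0.281961 + 0.000196 = 0.282157.
  gamma(0) = 2 * (1 + 0.282157) = 2 * 1.282157 = 2.564314, which rounds to 2.5643.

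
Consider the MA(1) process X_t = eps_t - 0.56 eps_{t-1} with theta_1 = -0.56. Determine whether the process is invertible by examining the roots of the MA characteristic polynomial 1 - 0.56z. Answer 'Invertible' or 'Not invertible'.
\text{Invertible}

The MA(q) characteristic polynomial is P(z) = 1 - 0.56z.
Invertibility requires all roots to lie outside the unit circle, i.e. |z| > 1 for every root.
This is linear in z: 1 + (-0.56) z = 0  =>  z = -1/(-0.56) = 1.785714,  |z| = 1.785714.
Moduli of all roots: 1.7857.
All moduli strictly greater than 1? Yes.
Verdict: Invertible.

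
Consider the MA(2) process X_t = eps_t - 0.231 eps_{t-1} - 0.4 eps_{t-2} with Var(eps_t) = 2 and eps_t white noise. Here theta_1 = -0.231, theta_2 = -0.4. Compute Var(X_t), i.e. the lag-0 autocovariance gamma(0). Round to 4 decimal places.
\gamma(0) = 2.4267

For an MA(q) process X_t = eps_t + sum_i theta_i eps_{t-i} with
Var(eps_t) = sigma^2, the variance is
  gamma(0) = sigma^2 * (1 + sum_i theta_i^2).
  sum_i theta_i^2 = (-0.231)^2 + (-0.4)^2 = 0.053361 + 0.16 = 0.213361.
  gamma(0) = 2 * (1 + 0.213361) = 2 * 1.213361 = 2.426722, which rounds to 2.4267.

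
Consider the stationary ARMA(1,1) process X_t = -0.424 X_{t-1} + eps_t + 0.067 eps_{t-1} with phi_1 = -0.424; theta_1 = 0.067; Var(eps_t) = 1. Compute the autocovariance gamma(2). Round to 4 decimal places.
\gamma(2) = 0.1793

Multiply the model equation by X_{t-k} and take expectations. With theta_0 = psi_0 = 1 and psi_j the MA(infinity) weights, this gives
  gamma(k) - sum_i phi_i gamma(k-i) = c_k,
  c_k = sigma^2 * sum_{j=k..q} theta_j psi_{j-k}   (c_k = 0 for k > q),
using gamma(-m) = gamma(m).
psi-weights needed (psi_j = theta_j + sum_i phi_i psi_{j-i}):
  psi_1 = theta_1 + phi_1 = 0.067 + (-0.424) = -0.357
Right-hand sides:
  c_0 = sigma^2 (1 + theta_1 psi_1) = 1 * (1 + (0.067)(-0.357)) = 1 * 0.976081 = 0.976081
  c_1 = sigma^2 theta_1 = 1 * (0.067) = 0.067
  c_2 = 0
Equations for k = 0 and k = 1 (AR order 1):
  gamma(0) = phi_1 gamma(1) + c_0
  gamma(1) = phi_1 gamma(0) + c_1
Substituting the second into the first: gamma(0) (1 - phi_1^2) = c_0 + phi_1 c_1, so
  gamma(0) = (c_0 + phi_1 c_1) / (1 - phi_1^2) = (0.976081 + (-0.424)(0.067)) / (1 - (-0.424)^2) = 0.947673 / 0.820224 = 1.155383.
  gamma(1) = phi_1 gamma(0) + c_1 = (-0.424)(1.155383) + (0.067) = -0.422882.
For k = 2 (> q): gamma(2) = phi_1 gamma(1) = (-0.424)(-0.422882) = 0.179302.
Therefore gamma(2) = 0.1793 (to 4 decimal places).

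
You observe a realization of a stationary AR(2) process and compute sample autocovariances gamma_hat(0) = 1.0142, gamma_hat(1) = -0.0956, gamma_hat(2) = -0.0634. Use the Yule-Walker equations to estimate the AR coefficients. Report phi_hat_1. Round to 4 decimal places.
\hat\phi_{1} = -0.1011

The Yule-Walker equations for an AR(p) process read, in matrix form,
  Gamma_p phi = r_p,   with   (Gamma_p)_{ij} = gamma(|i - j|),
                       (r_p)_i = gamma(i),   i,j = 1..p.
Substitute the sample gammas (Toeplitz matrix and right-hand side of size 2):
  Gamma_p = [[1.0142, -0.0956], [-0.0956, 1.0142]]
  r_p     = [-0.0956, -0.0634]
Written out:
  1.0142 phi_1 - 0.0956 phi_2 = -0.0956
  -0.0956 phi_1 + 1.0142 phi_2 = -0.0634
Solve by Cramer's rule:
  det = gamma(0)^2 - gamma(1)^2 = (1.0142)^2 - (-0.0956)^2 = 1.02860164 - 0.00913936 = 1.01946228
  phi_hat_1 = [gamma(1) gamma(0) - gamma(1) gamma(2)] / det = [(-0.0956)(1.0142) - (-0.0956)(-0.0634)] / 1.01946228 = -0.10301856 / 1.01946228 = -0.1011
  phi_hat_2 = [gamma(0) gamma(2) - gamma(1)^2] / det = [(1.0142)(-0.0634) - (-0.0956)^2] / 1.01946228 = -0.07343964 / 1.01946228 = -0.072
So phi_hat = [-0.1011, -0.0720].
Therefore phi_hat_1 = -0.1011.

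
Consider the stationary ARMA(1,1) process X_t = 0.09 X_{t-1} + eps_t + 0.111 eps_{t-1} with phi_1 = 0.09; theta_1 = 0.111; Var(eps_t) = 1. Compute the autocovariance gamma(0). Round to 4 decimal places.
\gamma(0) = 1.0407

Multiply the model equation by X_{t-k} and take expectations. With theta_0 = psi_0 = 1 and psi_j the MA(infinity) weights, this gives
  gamma(k) - sum_i phi_i gamma(k-i) = c_k,
  c_k = sigma^2 * sum_{j=k..q} theta_j psi_{j-k}   (c_k = 0 for k > q),
using gamma(-m) = gamma(m).
psi-weights needed (psi_j = theta_j + sum_i phi_i psi_{j-i}):
  psi_1 = theta_1 + phi_1 = 0.111 + (0.09) = 0.201
Right-hand sides:
  c_0 = sigma^2 (1 + theta_1 psi_1) = 1 * (1 + (0.111)(0.201)) = 1 * 1.022311 = 1.022311
  c_1 = sigma^2 theta_1 = 1 * (0.111) = 0.111
  c_2 = 0
Equations for k = 0 and k = 1 (AR order 1):
  gamma(0) = phi_1 gamma(1) + c_0
  gamma(1) = phi_1 gamma(0) + c_1
Substituting the second into the first: gamma(0) (1 - phi_1^2) = c_0 + phi_1 c_1, so
  gamma(0) = (c_0 + phi_1 c_1) / (1 - phi_1^2) = (1.022311 + (0.09)(0.111)) / (1 - (0.09)^2) = 1.032301 / 0.9919 = 1.040731.
Therefore gamma(0) = 1.0407 (to 4 decimal places).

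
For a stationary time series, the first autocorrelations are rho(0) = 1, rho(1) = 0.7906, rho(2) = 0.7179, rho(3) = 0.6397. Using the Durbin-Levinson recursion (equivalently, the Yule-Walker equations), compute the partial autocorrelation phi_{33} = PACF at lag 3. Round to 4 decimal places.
\phi_{33} = 0.0480

The PACF at lag k is phi_{kk}, the last component of the solution
to the Yule-Walker system G_k phi = r_k where
  (G_k)_{ij} = rho(|i - j|), (r_k)_i = rho(i), i,j = 1..k.
Equivalently, Durbin-Levinson gives phi_{kk} iteratively:
  phi_{11} = rho(1)
  phi_{kk} = [rho(k) - sum_{j=1..k-1} phi_{k-1,j} rho(k-j)]
            / [1 - sum_{j=1..k-1} phi_{k-1,j} rho(j)],
  phi_{k,j} = phi_{k-1,j} - phi_{kk} phi_{k-1,k-j},  j = 1..k-1.
Step k = 1:
  phi_11 = rho(1) = 0.7906.
Step k = 2:
  phi_22 = [rho(2) - phi_11 rho(1)] / [1 - phi_11 rho(1)] = [0.7179 - (0.7906)(0.7906)] / [1 - (0.7906)(0.7906)]
         = 0.09285164 / 0.37495164 = 0.247636.
  Update: phi_21 = phi_11 - phi_22 phi_11 = 0.7906 - (0.247636)(0.7906) = 0.594819.
Step k = 3:
  phi_33 = [rho(3) - phi_21 rho(2) - phi_22 rho(1)] / [1 - phi_21 rho(1) - phi_22 rho(2)]
    numerator   = 0.6397 - (0.594819)(0.7179) - (0.247636)(0.7906) = 0.01689836
    denominator = 1 - (0.594819)(0.7906) - (0.247636)(0.7179) = 0.3519582
  phi_33 = 0.01689836 / 0.3519582 = 0.048.
Therefore phi_{33} = 0.0480.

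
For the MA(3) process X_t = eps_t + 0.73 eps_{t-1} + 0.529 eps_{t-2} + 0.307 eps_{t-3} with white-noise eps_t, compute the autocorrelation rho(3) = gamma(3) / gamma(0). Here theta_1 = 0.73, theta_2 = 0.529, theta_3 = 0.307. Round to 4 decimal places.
\rho(3) = 0.1610

For an MA(q) process with theta_0 = 1, the autocovariance is
  gamma(k) = sigma^2 * sum_{i=0..q-k} theta_i * theta_{i+k},
and rho(k) = gamma(k) / gamma(0). Sigma^2 cancels.
  numerator   = (1)*(0.307) = 0.307.
  denominator = (1)^2 + (0.73)^2 + (0.529)^2 + (0.307)^2 = 1.90699.
  rho(3) = 0.307 / 1.90699 = 0.1610.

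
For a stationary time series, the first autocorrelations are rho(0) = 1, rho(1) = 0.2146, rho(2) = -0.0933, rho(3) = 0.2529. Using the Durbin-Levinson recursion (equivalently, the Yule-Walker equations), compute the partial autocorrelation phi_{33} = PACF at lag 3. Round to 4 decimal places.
\phi_{33} = 0.3290

The PACF at lag k is phi_{kk}, the last component of the solution
to the Yule-Walker system G_k phi = r_k where
  (G_k)_{ij} = rho(|i - j|), (r_k)_i = rho(i), i,j = 1..k.
Equivalently, Durbin-Levinson gives phi_{kk} iteratively:
  phi_{11} = rho(1)
  phi_{kk} = [rho(k) - sum_{j=1..k-1} phi_{k-1,j} rho(k-j)]
            / [1 - sum_{j=1..k-1} phi_{k-1,j} rho(j)],
  phi_{k,j} = phi_{k-1,j} - phi_{kk} phi_{k-1,k-j},  j = 1..k-1.
Step k = 1:
  phi_11 = rho(1) = 0.2146.
Step k = 2:
  phi_22 = [rho(2) - phi_11 rho(1)] / [1 - phi_11 rho(1)] = [-0.0933 - (0.2146)(0.2146)] / [1 - (0.2146)(0.2146)]
         = -0.13935316 / 0.95394684 = -0.146081.
  Update: phi_21 = phi_11 - phi_22 phi_11 = 0.2146 - (-0.146081)(0.2146) = 0.245949.
Step k = 3:
  phi_33 = [rho(3) - phi_21 rho(2) - phi_22 rho(1)] / [1 - phi_21 rho(1) - phi_22 rho(2)]
    numerator   = 0.2529 - (0.245949)(-0.0933) - (-0.146081)(0.2146) = 0.30719594
    denominator = 1 - (0.245949)(0.2146) - (-0.146081)(-0.0933) = 0.93359004
  phi_33 = 0.30719594 / 0.93359004 = 0.329.
Therefore phi_{33} = 0.3290.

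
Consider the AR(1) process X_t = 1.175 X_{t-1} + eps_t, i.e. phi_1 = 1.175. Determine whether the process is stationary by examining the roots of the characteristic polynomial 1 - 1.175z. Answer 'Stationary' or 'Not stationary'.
\text{Not stationary}

The AR(p) characteristic polynomial is P(z) = 1 - 1.175z.
Stationarity requires all roots to lie outside the unit circle, i.e. |z| > 1 for every root.
This is linear in z: 1 + (-1.175) z = 0  =>  z = -1/(-1.175) = 0.851064,  |z| = 0.851064.
Moduli of all roots: 0.8511.
All moduli strictly greater than 1? No.
Verdict: Not stationary.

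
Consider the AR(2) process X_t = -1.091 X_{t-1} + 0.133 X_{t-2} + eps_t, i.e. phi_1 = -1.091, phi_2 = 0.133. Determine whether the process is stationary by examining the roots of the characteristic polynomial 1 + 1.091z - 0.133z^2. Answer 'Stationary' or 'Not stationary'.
\text{Not stationary}

The AR(p) characteristic polynomial is P(z) = 1 + 1.091z - 0.133z^2.
Stationarity requires all roots to lie outside the unit circle, i.e. |z| > 1 for every root.
Set 1 + (1.091) z + (-0.133) z^2 = 0, i.e. a z^2 + b z + c = 0 with a = -0.133, b = 1.091, c = 1.
Discriminant D = b^2 - 4ac = (1.091)^2 - 4*(-0.133)*1 = 1.190281 - (-0.532) = 1.722281.
D >= 0, so the roots are real: z = (-b +/- sqrt(D)) / (2a) = (-1.091 +/- 1.312357) / (-0.266).
  z_1 = (-1.091 + 1.312357) / (-0.266) = -0.8322,   |z_1| = 0.8322.
  z_2 = (-1.091 - 1.312357) / (-0.266) = 9.0352,   |z_2| = 9.0352.
Moduli of all roots: 0.8322, 9.0352.
All moduli strictly greater than 1? No.
Verdict: Not stationary.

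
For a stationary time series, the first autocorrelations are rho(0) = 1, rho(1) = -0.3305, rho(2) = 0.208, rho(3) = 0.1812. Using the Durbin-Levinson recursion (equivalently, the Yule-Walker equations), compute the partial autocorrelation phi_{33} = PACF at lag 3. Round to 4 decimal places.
\phi_{33} = 0.3171

The PACF at lag k is phi_{kk}, the last component of the solution
to the Yule-Walker system G_k phi = r_k where
  (G_k)_{ij} = rho(|i - j|), (r_k)_i = rho(i), i,j = 1..k.
Equivalently, Durbin-Levinson gives phi_{kk} iteratively:
  phi_{11} = rho(1)
  phi_{kk} = [rho(k) - sum_{j=1..k-1} phi_{k-1,j} rho(k-j)]
            / [1 - sum_{j=1..k-1} phi_{k-1,j} rho(j)],
  phi_{k,j} = phi_{k-1,j} - phi_{kk} phi_{k-1,k-j},  j = 1..k-1.
Step k = 1:
  phi_11 = rho(1) = -0.3305.
Step k = 2:
  phi_22 = [rho(2) - phi_11 rho(1)] / [1 - phi_11 rho(1)] = [0.208 - (-0.3305)(-0.3305)] / [1 - (-0.3305)(-0.3305)]
         = 0.09876975 / 0.89076975 = 0.110881.
  Update: phi_21 = phi_11 - phi_22 phi_11 = -0.3305 - (0.110881)(-0.3305) = -0.293854.
Step k = 3:
  phi_33 = [rho(3) - phi_21 rho(2) - phi_22 rho(1)] / [1 - phi_21 rho(1) - phi_22 rho(2)]
    numerator   = 0.1812 - (-0.293854)(0.208) - (0.110881)(-0.3305) = 0.27896786
    denominator = 1 - (-0.293854)(-0.3305) - (0.110881)(0.208) = 0.87981803
  phi_33 = 0.27896786 / 0.87981803 = 0.3171.
Therefore phi_{33} = 0.3171.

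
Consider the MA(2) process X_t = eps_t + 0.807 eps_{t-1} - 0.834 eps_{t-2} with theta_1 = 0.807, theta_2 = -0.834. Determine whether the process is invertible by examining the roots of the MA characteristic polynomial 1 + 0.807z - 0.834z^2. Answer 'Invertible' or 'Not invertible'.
\text{Not invertible}

The MA(q) characteristic polynomial is P(z) = 1 + 0.807z - 0.834z^2.
Invertibility requires all roots to lie outside the unit circle, i.e. |z| > 1 for every root.
Set 1 + (0.807) z + (-0.834) z^2 = 0, i.e. a z^2 + b z + c = 0 with a = -0.834, b = 0.807, c = 1.
Discriminant D = b^2 - 4ac = (0.807)^2 - 4*(-0.834)*1 = 0.651249 - (-3.336) = 3.987249.
D >= 0, so the roots are real: z = (-b +/- sqrt(D)) / (2a) = (-0.807 +/- 1.99681) / (-1.668).
  z_1 = (-0.807 + 1.99681) / (-1.668) = -0.7133,   |z_1| = 0.7133.
  z_2 = (-0.807 - 1.99681) / (-1.668) = 1.6809,   |z_2| = 1.6809.
Moduli of all roots: 0.7133, 1.6809.
All moduli strictly greater than 1? No.
Verdict: Not invertible.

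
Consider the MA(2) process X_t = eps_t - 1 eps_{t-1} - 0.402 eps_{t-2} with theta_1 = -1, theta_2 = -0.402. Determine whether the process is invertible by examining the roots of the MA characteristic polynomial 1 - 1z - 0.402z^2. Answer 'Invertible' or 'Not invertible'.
\text{Not invertible}

The MA(q) characteristic polynomial is P(z) = 1 - 1z - 0.402z^2.
Invertibility requires all roots to lie outside the unit circle, i.e. |z| > 1 for every root.
Set 1 + (-1) z + (-0.402) z^2 = 0, i.e. a z^2 + b z + c = 0 with a = -0.402, b = -1, c = 1.
Discriminant D = b^2 - 4ac = (-1)^2 - 4*(-0.402)*1 = 1 - (-1.608) = 2.608.
D >= 0, so the roots are real: z = (-b +/- sqrt(D)) / (2a) = (1 +/- 1.61493) / (-0.804).
  z_1 = (1 + 1.61493) / (-0.804) = -3.2524,   |z_1| = 3.2524.
  z_2 = (1 - 1.61493) / (-0.804) = 0.7648,   |z_2| = 0.7648.
Moduli of all roots: 3.2524, 0.7648.
All moduli strictly greater than 1? No.
Verdict: Not invertible.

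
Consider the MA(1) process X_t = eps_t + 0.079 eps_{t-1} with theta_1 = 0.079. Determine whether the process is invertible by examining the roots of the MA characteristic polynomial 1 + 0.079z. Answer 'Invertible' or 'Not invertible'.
\text{Invertible}

The MA(q) characteristic polynomial is P(z) = 1 + 0.079z.
Invertibility requires all roots to lie outside the unit circle, i.e. |z| > 1 for every root.
This is linear in z: 1 + (0.079) z = 0  =>  z = -1/(0.079) = -12.658228,  |z| = 12.658228.
Moduli of all roots: 12.6582.
All moduli strictly greater than 1? Yes.
Verdict: Invertible.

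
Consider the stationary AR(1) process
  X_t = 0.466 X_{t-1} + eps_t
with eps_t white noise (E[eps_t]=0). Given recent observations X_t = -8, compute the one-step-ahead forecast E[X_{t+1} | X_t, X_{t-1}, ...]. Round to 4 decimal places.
E[X_{t+1} \mid \mathcal F_t] = -3.7280

For an AR(p) model X_t = c + sum_i phi_i X_{t-i} + eps_t, the
one-step-ahead conditional mean is
  E[X_{t+1} | X_t, ...] = c + sum_i phi_i X_{t+1-i}.
Substitute known values:
  E[X_{t+1} | ...] = (0.466) * (-8)
                   = -3.7280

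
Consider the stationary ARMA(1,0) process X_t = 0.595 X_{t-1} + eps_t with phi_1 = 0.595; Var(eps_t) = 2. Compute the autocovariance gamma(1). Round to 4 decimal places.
\gamma(1) = 1.8422

Multiply the model equation by X_{t-k} and take expectations. With theta_0 = psi_0 = 1 and psi_j the MA(infinity) weights, this gives
  gamma(k) - sum_i phi_i gamma(k-i) = c_k,
  c_k = sigma^2 * sum_{j=k..q} theta_j psi_{j-k}   (c_k = 0 for k > q),
using gamma(-m) = gamma(m).
Pure AR (q = 0): c_0 = sigma^2 = 2, c_k = 0 for k >= 1.
Equations for k = 0 and k = 1 (AR order 1):
  gamma(0) = phi_1 gamma(1) + c_0
  gamma(1) = phi_1 gamma(0) + c_1
Substituting the second into the first: gamma(0) (1 - phi_1^2) = c_0 + phi_1 c_1, so
  gamma(0) = c_0 / (1 - phi_1^2) = 2 / (1 - (0.595)^2) = 2 / 0.645975 = 3.096095.
  gamma(1) = phi_1 gamma(0) = (0.595)(3.096095) = 1.842177.
Therefore gamma(1) = 1.8422 (to 4 decimal places).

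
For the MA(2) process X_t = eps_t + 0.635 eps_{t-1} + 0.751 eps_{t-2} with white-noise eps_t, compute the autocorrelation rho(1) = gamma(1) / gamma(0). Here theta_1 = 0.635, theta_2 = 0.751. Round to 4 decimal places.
\rho(1) = 0.5652

For an MA(q) process with theta_0 = 1, the autocovariance is
  gamma(k) = sigma^2 * sum_{i=0..q-k} theta_i * theta_{i+k},
and rho(k) = gamma(k) / gamma(0). Sigma^2 cancels.
  numerator   = (1)*(0.635) + (0.635)*(0.751) = 1.111885.
  denominator = (1)^2 + (0.635)^2 + (0.751)^2 = 1.967226.
  rho(1) = 1.111885 / 1.967226 = 0.5652.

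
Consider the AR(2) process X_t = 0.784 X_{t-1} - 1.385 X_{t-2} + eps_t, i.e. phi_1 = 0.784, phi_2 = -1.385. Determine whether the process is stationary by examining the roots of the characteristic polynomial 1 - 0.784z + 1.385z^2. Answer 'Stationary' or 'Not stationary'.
\text{Not stationary}

The AR(p) characteristic polynomial is P(z) = 1 - 0.784z + 1.385z^2.
Stationarity requires all roots to lie outside the unit circle, i.e. |z| > 1 for every root.
Set 1 + (-0.784) z + (1.385) z^2 = 0, i.e. a z^2 + b z + c = 0 with a = 1.385, b = -0.784, c = 1.
Discriminant D = b^2 - 4ac = (-0.784)^2 - 4*(1.385)*1 = 0.614656 - (5.54) = -4.925344.
D < 0, so the roots are the complex-conjugate pair z = (-b +/- i sqrt(-D)) / (2a) = 0.283 +/- 0.8012i.
For a conjugate pair |z|^2 = z * conj(z) = (product of roots) = c/a = 1/(1.385) = 0.722022, so |z| = sqrt(0.722022) = 0.8497 for both roots.
Moduli of all roots: 0.8497, 0.8497.
All moduli strictly greater than 1? No.
Verdict: Not stationary.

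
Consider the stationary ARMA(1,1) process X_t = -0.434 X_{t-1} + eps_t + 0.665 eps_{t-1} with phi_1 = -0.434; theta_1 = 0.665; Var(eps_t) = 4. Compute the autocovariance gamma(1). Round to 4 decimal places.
\gamma(1) = 0.8099

Multiply the model equation by X_{t-k} and take expectations. With theta_0 = psi_0 = 1 and psi_j the MA(infinity) weights, this gives
  gamma(k) - sum_i phi_i gamma(k-i) = c_k,
  c_k = sigma^2 * sum_{j=k..q} theta_j psi_{j-k}   (c_k = 0 for k > q),
using gamma(-m) = gamma(m).
psi-weights needed (psi_j = theta_j + sum_i phi_i psi_{j-i}):
  psi_1 = theta_1 + phi_1 = 0.665 + (-0.434) = 0.231
Right-hand sides:
  c_0 = sigma^2 (1 + theta_1 psi_1) = 4 * (1 + (0.665)(0.231)) = 4 * 1.153615 = 4.61446
  c_1 = sigma^2 theta_1 = 4 * (0.665) = 2.66
  c_2 = 0
Equations for k = 0 and k = 1 (AR order 1):
  gamma(0) = phi_1 gamma(1) + c_0
  gamma(1) = phi_1 gamma(0) + c_1
Substituting the second into the first: gamma(0) (1 - phi_1^2) = c_0 + phi_1 c_1, so
  gamma(0) = (c_0 + phi_1 c_1) / (1 - phi_1^2) = (4.61446 + (-0.434)(2.66)) / (1 - (-0.434)^2) = 3.46002 / 0.811644 = 4.262977.
  gamma(1) = phi_1 gamma(0) + c_1 = (-0.434)(4.262977) + (2.66) = 0.809868.
Therefore gamma(1) = 0.8099 (to 4 decimal places).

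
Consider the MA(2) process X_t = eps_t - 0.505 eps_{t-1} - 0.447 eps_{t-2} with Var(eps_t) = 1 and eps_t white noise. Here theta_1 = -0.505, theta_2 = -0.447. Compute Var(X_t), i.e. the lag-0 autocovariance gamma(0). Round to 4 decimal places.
\gamma(0) = 1.4548

For an MA(q) process X_t = eps_t + sum_i theta_i eps_{t-i} with
Var(eps_t) = sigma^2, the variance is
  gamma(0) = sigma^2 * (1 + sum_i theta_i^2).
  sum_i theta_i^2 = (-0.505)^2 + (-0.447)^2 = 0.255025 + 0.199809 = 0.454834.
  gamma(0) = 1 * (1 + 0.454834) = 1 * 1.454834 = 1.454834, which rounds to 1.4548.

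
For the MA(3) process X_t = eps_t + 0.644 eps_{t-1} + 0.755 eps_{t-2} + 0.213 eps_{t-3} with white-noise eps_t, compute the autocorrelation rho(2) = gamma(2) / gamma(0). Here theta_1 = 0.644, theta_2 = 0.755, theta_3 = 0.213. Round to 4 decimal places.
\rho(2) = 0.4395

For an MA(q) process with theta_0 = 1, the autocovariance is
  gamma(k) = sigma^2 * sum_{i=0..q-k} theta_i * theta_{i+k},
and rho(k) = gamma(k) / gamma(0). Sigma^2 cancels.
  numerator   = (1)*(0.755) + (0.644)*(0.213) = 0.892172.
  denominator = (1)^2 + (0.644)^2 + (0.755)^2 + (0.213)^2 = 2.03013.
  rho(2) = 0.892172 / 2.03013 = 0.4395.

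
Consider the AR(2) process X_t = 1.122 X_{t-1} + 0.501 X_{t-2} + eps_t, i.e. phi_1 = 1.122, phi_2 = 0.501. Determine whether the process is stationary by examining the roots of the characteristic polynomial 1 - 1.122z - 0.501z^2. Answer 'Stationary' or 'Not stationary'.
\text{Not stationary}

The AR(p) characteristic polynomial is P(z) = 1 - 1.122z - 0.501z^2.
Stationarity requires all roots to lie outside the unit circle, i.e. |z| > 1 for every root.
Set 1 + (-1.122) z + (-0.501) z^2 = 0, i.e. a z^2 + b z + c = 0 with a = -0.501, b = -1.122, c = 1.
Discriminant D = b^2 - 4ac = (-1.122)^2 - 4*(-0.501)*1 = 1.258884 - (-2.004) = 3.262884.
D >= 0, so the roots are real: z = (-b +/- sqrt(D)) / (2a) = (1.122 +/- 1.806345) / (-1.002).
  z_1 = (1.122 + 1.806345) / (-1.002) = -2.9225,   |z_1| = 2.9225.
  z_2 = (1.122 - 1.806345) / (-1.002) = 0.683,   |z_2| = 0.683.
Moduli of all roots: 2.9225, 0.6830.
All moduli strictly greater than 1? No.
Verdict: Not stationary.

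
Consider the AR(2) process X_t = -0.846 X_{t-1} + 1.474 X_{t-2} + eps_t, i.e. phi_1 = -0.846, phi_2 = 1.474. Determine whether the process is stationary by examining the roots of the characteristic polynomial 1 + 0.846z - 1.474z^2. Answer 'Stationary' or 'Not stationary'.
\text{Not stationary}

The AR(p) characteristic polynomial is P(z) = 1 + 0.846z - 1.474z^2.
Stationarity requires all roots to lie outside the unit circle, i.e. |z| > 1 for every root.
Set 1 + (0.846) z + (-1.474) z^2 = 0, i.e. a z^2 + b z + c = 0 with a = -1.474, b = 0.846, c = 1.
Discriminant D = b^2 - 4ac = (0.846)^2 - 4*(-1.474)*1 = 0.715716 - (-5.896) = 6.611716.
D >= 0, so the roots are real: z = (-b +/- sqrt(D)) / (2a) = (-0.846 +/- 2.571326) / (-2.948).
  z_1 = (-0.846 + 2.571326) / (-2.948) = -0.5853,   |z_1| = 0.5853.
  z_2 = (-0.846 - 2.571326) / (-2.948) = 1.1592,   |z_2| = 1.1592.
Moduli of all roots: 0.5853, 1.1592.
All moduli strictly greater than 1? No.
Verdict: Not stationary.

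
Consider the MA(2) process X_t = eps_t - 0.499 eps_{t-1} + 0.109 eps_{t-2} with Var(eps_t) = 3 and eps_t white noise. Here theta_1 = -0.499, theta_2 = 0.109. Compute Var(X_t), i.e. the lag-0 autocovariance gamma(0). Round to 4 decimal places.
\gamma(0) = 3.7826

For an MA(q) process X_t = eps_t + sum_i theta_i eps_{t-i} with
Var(eps_t) = sigma^2, the variance is
  gamma(0) = sigma^2 * (1 + sum_i theta_i^2).
  sum_i theta_i^2 = (-0.499)^2 + (0.109)^2 = 0.249001 + 0.011881 = 0.260882.
  gamma(0) = 3 * (1 + 0.260882) = 3 * 1.260882 = 3.782646, which rounds to 3.7826.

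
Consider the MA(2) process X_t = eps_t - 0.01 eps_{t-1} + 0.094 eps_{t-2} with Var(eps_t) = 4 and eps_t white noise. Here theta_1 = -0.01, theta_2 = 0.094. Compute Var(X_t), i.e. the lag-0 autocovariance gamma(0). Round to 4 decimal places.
\gamma(0) = 4.0357

For an MA(q) process X_t = eps_t + sum_i theta_i eps_{t-i} with
Var(eps_t) = sigma^2, the variance is
  gamma(0) = sigma^2 * (1 + sum_i theta_i^2).
  sum_i theta_i^2 = (-0.01)^2 + (0.094)^2 = 0.0001 + 0.008836 = 0.008936.
  gamma(0) = 4 * (1 + 0.008936) = 4 * 1.008936 = 4.035744, which rounds to 4.0357.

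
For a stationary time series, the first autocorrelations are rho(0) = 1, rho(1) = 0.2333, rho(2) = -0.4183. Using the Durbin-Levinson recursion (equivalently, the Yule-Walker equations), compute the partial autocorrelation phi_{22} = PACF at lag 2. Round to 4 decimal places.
\phi_{22} = -0.4999

The PACF at lag k is phi_{kk}, the last component of the solution
to the Yule-Walker system G_k phi = r_k where
  (G_k)_{ij} = rho(|i - j|), (r_k)_i = rho(i), i,j = 1..k.
Equivalently, Durbin-Levinson gives phi_{kk} iteratively:
  phi_{11} = rho(1)
  phi_{kk} = [rho(k) - sum_{j=1..k-1} phi_{k-1,j} rho(k-j)]
            / [1 - sum_{j=1..k-1} phi_{k-1,j} rho(j)],
  phi_{k,j} = phi_{k-1,j} - phi_{kk} phi_{k-1,k-j},  j = 1..k-1.
Step k = 1:
  phi_11 = rho(1) = 0.2333.
Step k = 2:
  phi_22 = [rho(2) - phi_11 rho(1)] / [1 - phi_11 rho(1)] = [-0.4183 - (0.2333)(0.2333)] / [1 - (0.2333)(0.2333)]
         = -0.47272889 / 0.94557111 = -0.4999.
Therefore phi_{22} = -0.4999.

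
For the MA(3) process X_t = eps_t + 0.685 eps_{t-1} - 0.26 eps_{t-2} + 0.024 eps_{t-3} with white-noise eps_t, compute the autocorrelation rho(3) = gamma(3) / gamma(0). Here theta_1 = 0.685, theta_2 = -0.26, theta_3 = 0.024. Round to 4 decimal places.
\rho(3) = 0.0156

For an MA(q) process with theta_0 = 1, the autocovariance is
  gamma(k) = sigma^2 * sum_{i=0..q-k} theta_i * theta_{i+k},
and rho(k) = gamma(k) / gamma(0). Sigma^2 cancels.
  numerator   = (1)*(0.024) = 0.024.
  denominator = (1)^2 + (0.685)^2 + (-0.26)^2 + (0.024)^2 = 1.537401.
  rho(3) = 0.024 / 1.537401 = 0.0156.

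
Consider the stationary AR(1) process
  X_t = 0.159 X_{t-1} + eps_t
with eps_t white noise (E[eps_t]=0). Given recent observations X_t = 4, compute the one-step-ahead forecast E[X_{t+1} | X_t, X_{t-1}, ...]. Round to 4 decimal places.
E[X_{t+1} \mid \mathcal F_t] = 0.6360

For an AR(p) model X_t = c + sum_i phi_i X_{t-i} + eps_t, the
one-step-ahead conditional mean is
  E[X_{t+1} | X_t, ...] = c + sum_i phi_i X_{t+1-i}.
Substitute known values:
  E[X_{t+1} | ...] = (0.159) * (4)
                   = 0.6360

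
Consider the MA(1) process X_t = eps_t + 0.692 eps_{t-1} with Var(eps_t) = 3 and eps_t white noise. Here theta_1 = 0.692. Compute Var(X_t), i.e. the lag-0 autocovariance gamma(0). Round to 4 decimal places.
\gamma(0) = 4.4366

For an MA(q) process X_t = eps_t + sum_i theta_i eps_{t-i} with
Var(eps_t) = sigma^2, the variance is
  gamma(0) = sigma^2 * (1 + sum_i theta_i^2).
  sum_i theta_i^2 = (0.692)^2 = 0.478864.
  gamma(0) = 3 * (1 + 0.478864) = 3 * 1.478864 = 4.436592, which rounds to 4.4366.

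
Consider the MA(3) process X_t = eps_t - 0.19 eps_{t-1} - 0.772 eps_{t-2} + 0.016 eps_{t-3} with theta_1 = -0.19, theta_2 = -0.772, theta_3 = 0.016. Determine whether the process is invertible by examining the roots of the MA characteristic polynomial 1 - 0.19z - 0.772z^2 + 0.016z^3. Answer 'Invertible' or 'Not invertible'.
\text{Invertible}

The MA(q) characteristic polynomial is P(z) = 1 - 0.19z - 0.772z^2 + 0.016z^3.
Invertibility requires all roots to lie outside the unit circle, i.e. |z| > 1 for every root.
Degree 3: look for a simple real root z0 first, then factor out (1 - z/z0) and solve the remaining quadratic.
Testing z0 = -1.25: P(-1.25) = 1 + (-0.19)(-1.25) + (-0.772)(-1.25)^2 + (0.016)(-1.25)^3
  = 1 + (0.2375) + (-1.20625) + (-0.03125) = 0.  So z_0 = -1.25 is a root, |z_0| = 1.25.
Divide out the factor (1 + 0.8 z) = (1 - z/z0) (since 1/z0 = -0.8):
  P(z) = (1 + 0.8 z)(1 + (-0.99) z + (0.02) z^2)
  [check: z-coef -0.99 - (-0.8) = -0.19; z^2-coef 0.02 - (-0.8)(-0.99) = -0.772; z^3-coef -(-0.8)(0.02) = 0.016.]
Remaining roots from the quadratic factor 1 + (-0.99) z + (0.02) z^2:
  Set 1 + (-0.99) z + (0.02) z^2 = 0, i.e. a z^2 + b z + c = 0 with a = 0.02, b = -0.99, c = 1.
  Discriminant D = b^2 - 4ac = (-0.99)^2 - 4*(0.02)*1 = 0.9801 - (0.08) = 0.9001.
  D >= 0, so the roots are real: z = (-b +/- sqrt(D)) / (2a) = (0.99 +/- 0.948736) / (0.04).
    z_1 = (0.99 + 0.948736) / (0.04) = 48.4684,   |z_1| = 48.4684.
    z_2 = (0.99 - 0.948736) / (0.04) = 1.0316,   |z_2| = 1.0316.
Moduli of all roots: 1.2500, 48.4684, 1.0316.
All moduli strictly greater than 1? Yes.
Verdict: Invertible.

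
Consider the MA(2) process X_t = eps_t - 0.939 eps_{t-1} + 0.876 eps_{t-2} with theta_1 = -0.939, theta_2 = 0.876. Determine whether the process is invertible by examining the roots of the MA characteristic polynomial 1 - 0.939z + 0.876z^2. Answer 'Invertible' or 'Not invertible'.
\text{Invertible}

The MA(q) characteristic polynomial is P(z) = 1 - 0.939z + 0.876z^2.
Invertibility requires all roots to lie outside the unit circle, i.e. |z| > 1 for every root.
Set 1 + (-0.939) z + (0.876) z^2 = 0, i.e. a z^2 + b z + c = 0 with a = 0.876, b = -0.939, c = 1.
Discriminant D = b^2 - 4ac = (-0.939)^2 - 4*(0.876)*1 = 0.881721 - (3.504) = -2.622279.
D < 0, so the roots are the complex-conjugate pair z = (-b +/- i sqrt(-D)) / (2a) = 0.536 +/- 0.9243i.
For a conjugate pair |z|^2 = z * conj(z) = (product of roots) = c/a = 1/(0.876) = 1.141553, so |z| = sqrt(1.141553) = 1.0684 for both roots.
Moduli of all roots: 1.0684, 1.0684.
All moduli strictly greater than 1? Yes.
Verdict: Invertible.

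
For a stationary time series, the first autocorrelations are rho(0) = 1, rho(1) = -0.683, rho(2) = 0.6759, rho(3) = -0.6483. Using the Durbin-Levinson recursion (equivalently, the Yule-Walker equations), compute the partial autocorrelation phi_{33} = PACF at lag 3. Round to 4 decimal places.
\phi_{33} = -0.2211

The PACF at lag k is phi_{kk}, the last component of the solution
to the Yule-Walker system G_k phi = r_k where
  (G_k)_{ij} = rho(|i - j|), (r_k)_i = rho(i), i,j = 1..k.
Equivalently, Durbin-Levinson gives phi_{kk} iteratively:
  phi_{11} = rho(1)
  phi_{kk} = [rho(k) - sum_{j=1..k-1} phi_{k-1,j} rho(k-j)]
            / [1 - sum_{j=1..k-1} phi_{k-1,j} rho(j)],
  phi_{k,j} = phi_{k-1,j} - phi_{kk} phi_{k-1,k-j},  j = 1..k-1.
Step k = 1:
  phi_11 = rho(1) = -0.683.
Step k = 2:
  phi_22 = [rho(2) - phi_11 rho(1)] / [1 - phi_11 rho(1)] = [0.6759 - (-0.683)(-0.683)] / [1 - (-0.683)(-0.683)]
         = 0.209411 / 0.533511 = 0.392515.
  Update: phi_21 = phi_11 - phi_22 phi_11 = -0.683 - (0.392515)(-0.683) = -0.414912.
Step k = 3:
  phi_33 = [rho(3) - phi_21 rho(2) - phi_22 rho(1)] / [1 - phi_21 rho(1) - phi_22 rho(2)]
    numerator   = -0.6483 - (-0.414912)(0.6759) - (0.392515)(-0.683) = -0.09977309
    denominator = 1 - (-0.414912)(-0.683) - (0.392515)(0.6759) = 0.45131407
  phi_33 = -0.09977309 / 0.45131407 = -0.2211.
Therefore phi_{33} = -0.2211.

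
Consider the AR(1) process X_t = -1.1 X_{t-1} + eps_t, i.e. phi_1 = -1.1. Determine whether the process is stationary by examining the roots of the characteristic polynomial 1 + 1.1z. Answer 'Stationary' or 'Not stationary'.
\text{Not stationary}

The AR(p) characteristic polynomial is P(z) = 1 + 1.1z.
Stationarity requires all roots to lie outside the unit circle, i.e. |z| > 1 for every root.
This is linear in z: 1 + (1.1) z = 0  =>  z = -1/(1.1) = -0.909091,  |z| = 0.909091.
Moduli of all roots: 0.9091.
All moduli strictly greater than 1? No.
Verdict: Not stationary.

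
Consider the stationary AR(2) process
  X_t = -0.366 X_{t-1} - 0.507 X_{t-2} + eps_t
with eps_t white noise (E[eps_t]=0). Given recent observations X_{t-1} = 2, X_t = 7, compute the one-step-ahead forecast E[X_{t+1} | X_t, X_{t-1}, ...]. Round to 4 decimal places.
E[X_{t+1} \mid \mathcal F_t] = -3.5760

For an AR(p) model X_t = c + sum_i phi_i X_{t-i} + eps_t, the
one-step-ahead conditional mean is
  E[X_{t+1} | X_t, ...] = c + sum_i phi_i X_{t+1-i}.
Substitute known values:
  E[X_{t+1} | ...] = (-0.366) * (7) + (-0.507) * (2)
                   = -3.5760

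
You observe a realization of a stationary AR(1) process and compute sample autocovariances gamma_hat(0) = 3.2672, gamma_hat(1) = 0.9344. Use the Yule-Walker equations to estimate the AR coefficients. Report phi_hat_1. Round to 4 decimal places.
\hat\phi_{1} = 0.2860

The Yule-Walker equations for an AR(p) process read, in matrix form,
  Gamma_p phi = r_p,   with   (Gamma_p)_{ij} = gamma(|i - j|),
                       (r_p)_i = gamma(i),   i,j = 1..p.
Substitute the sample gammas (Toeplitz matrix and right-hand side of size 1):
  Gamma_p = [[3.2672]]
  r_p     = [0.9344]
With p = 1 this is the single equation gamma(0) phi_1 = gamma(1):
  phi_hat_1 = gamma(1) / gamma(0) = 0.9344 / 3.2672 = 0.2860.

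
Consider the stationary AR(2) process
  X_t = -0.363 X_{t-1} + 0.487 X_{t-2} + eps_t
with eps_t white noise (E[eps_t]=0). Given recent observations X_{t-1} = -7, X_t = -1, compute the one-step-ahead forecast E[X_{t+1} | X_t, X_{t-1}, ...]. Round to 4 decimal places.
E[X_{t+1} \mid \mathcal F_t] = -3.0460

For an AR(p) model X_t = c + sum_i phi_i X_{t-i} + eps_t, the
one-step-ahead conditional mean is
  E[X_{t+1} | X_t, ...] = c + sum_i phi_i X_{t+1-i}.
Substitute known values:
  E[X_{t+1} | ...] = (-0.363) * (-1) + (0.487) * (-7)
                   = -3.0460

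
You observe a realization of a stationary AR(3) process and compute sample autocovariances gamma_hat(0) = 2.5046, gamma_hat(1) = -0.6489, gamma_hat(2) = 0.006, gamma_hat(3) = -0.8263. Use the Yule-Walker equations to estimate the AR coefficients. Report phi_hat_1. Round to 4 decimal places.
\hat\phi_{1} = -0.3030

The Yule-Walker equations for an AR(p) process read, in matrix form,
  Gamma_p phi = r_p,   with   (Gamma_p)_{ij} = gamma(|i - j|),
                       (r_p)_i = gamma(i),   i,j = 1..p.
Substitute the sample gammas (Toeplitz matrix and right-hand side of size 3):
  Gamma_p = [[2.5046, -0.6489, 0.006], [-0.6489, 2.5046, -0.6489], [0.006, -0.6489, 2.5046]]
  r_p     = [-0.6489, 0.006, -0.8263]
Written out (R1..R3):
  (R1) 2.5046 phi_1 - 0.6489 phi_2 + 0.006 phi_3 = -0.6489
  (R2) -0.6489 phi_1 + 2.5046 phi_2 - 0.6489 phi_3 = 0.006
  (R3) 0.006 phi_1 - 0.6489 phi_2 + 2.5046 phi_3 = -0.8263
Gaussian elimination:
  R2 <- R2 - (-0.6489/2.5046) R1 = R2 - (-0.259083) R1:  2.336481 phi_2 - 0.647346 phi_3 = -0.162119
  R3 <- R3 - (0.006/2.5046) R1 = R3 - (0.002396) R1:  -0.647346 phi_2 + 2.504586 phi_3 = -0.824746
  R3 <- R3 - (-0.647346/2.336481) R2 = R3 - (-0.27706) R2:  2.325232 phi_3 = -0.869662
Back-substitution:
  phi_hat_3 = -0.869662 / 2.325232 = -0.374011
  phi_hat_2 = (-0.162119 - (-0.647346)(-0.374011)) / 2.336481 = -0.17301
  phi_hat_1 = (-0.6489 - (-0.6489)(-0.17301) - (0.006)(-0.374011)) / 2.5046 = -0.303011
So phi_hat = [-0.3030, -0.1730, -0.3740].
Therefore phi_hat_1 = -0.3030.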